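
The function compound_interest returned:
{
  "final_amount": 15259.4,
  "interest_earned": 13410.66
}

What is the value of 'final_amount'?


15259.4


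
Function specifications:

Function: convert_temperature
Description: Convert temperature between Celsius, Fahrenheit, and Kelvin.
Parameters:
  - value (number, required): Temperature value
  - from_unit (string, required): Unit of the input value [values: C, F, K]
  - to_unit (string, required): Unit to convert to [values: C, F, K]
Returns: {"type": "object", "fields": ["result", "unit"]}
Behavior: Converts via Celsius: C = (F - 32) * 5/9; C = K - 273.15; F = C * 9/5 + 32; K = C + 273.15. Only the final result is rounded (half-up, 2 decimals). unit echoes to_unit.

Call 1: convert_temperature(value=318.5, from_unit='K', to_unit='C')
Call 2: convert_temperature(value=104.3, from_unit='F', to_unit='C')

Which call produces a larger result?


Call 1:
  To C: 318.5 - 273.15 = 45.35
  Target is C: 45.35
  Round to 2 decimals: 45.35
  -> 45.35 C
Call 2:
  To C: (104.3 - 32) * 5/9 = 40.166667
  Target is C: 40.166667
  Round to 2 decimals: 40.17
  -> 40.17 C
Call 1 (45.35 C)


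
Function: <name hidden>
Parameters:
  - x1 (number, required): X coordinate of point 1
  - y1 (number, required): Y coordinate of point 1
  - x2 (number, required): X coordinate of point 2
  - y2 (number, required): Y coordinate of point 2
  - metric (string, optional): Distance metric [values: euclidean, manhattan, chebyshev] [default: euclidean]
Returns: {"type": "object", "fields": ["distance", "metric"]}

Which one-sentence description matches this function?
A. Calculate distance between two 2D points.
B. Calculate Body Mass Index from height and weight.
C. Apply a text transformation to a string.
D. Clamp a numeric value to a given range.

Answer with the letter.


Parameters x1, y1, x2, y2, metric and return ["distance", "metric"] fit: Calculate distance between two 2D points.
A


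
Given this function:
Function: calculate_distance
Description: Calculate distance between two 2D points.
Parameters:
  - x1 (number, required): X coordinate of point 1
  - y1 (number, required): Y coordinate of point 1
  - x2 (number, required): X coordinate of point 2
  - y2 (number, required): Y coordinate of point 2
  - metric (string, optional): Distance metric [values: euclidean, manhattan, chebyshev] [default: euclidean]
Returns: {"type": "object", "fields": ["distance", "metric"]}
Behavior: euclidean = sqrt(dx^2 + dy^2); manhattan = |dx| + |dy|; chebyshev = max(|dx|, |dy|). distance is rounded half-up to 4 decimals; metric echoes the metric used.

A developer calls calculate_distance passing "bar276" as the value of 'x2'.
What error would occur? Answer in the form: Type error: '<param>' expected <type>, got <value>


Spec: 'x2' is declared as number; "bar276" is a string.
Type error: 'x2' expected number, got "bar276"


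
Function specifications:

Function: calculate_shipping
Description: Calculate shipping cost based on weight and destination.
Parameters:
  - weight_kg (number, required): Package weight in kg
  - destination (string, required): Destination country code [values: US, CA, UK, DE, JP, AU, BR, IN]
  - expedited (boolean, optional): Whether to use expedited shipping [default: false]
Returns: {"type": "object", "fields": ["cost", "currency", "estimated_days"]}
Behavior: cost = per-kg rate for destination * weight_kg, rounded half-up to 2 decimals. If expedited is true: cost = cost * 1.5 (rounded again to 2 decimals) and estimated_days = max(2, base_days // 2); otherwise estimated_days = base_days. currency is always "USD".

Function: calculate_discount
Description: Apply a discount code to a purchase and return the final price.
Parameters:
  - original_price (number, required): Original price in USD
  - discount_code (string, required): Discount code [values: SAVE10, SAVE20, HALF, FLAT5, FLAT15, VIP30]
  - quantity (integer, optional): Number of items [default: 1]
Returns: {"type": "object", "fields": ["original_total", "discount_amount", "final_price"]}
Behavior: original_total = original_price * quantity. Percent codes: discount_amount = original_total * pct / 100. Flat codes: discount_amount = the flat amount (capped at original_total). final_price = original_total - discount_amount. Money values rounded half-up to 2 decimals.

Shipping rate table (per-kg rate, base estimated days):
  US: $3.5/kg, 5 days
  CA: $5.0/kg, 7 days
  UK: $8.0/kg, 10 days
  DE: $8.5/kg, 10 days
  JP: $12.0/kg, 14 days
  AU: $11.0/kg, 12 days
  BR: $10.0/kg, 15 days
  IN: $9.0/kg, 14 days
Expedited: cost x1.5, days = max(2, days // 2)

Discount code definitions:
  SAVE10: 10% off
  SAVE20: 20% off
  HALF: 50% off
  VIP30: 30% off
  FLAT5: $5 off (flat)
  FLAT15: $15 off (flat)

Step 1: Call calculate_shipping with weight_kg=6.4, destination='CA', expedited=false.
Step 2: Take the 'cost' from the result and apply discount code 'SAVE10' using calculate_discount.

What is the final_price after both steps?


Step 1: calculate_shipping(weight_kg=6.4, destination=CA, expedited=false)
  Rate for CA: $5.0/kg, base 7 days
  cost = 5.0 * 6.4 = 32 -> 32.00
  expedited not set/false: estimated_days = 7
  -> cost = 32.00 USD
Step 2: calculate_discount(original_price=32.0, discount_code=SAVE10, quantity=1)
  original_total = 32.0 * 1 = 32.00
  SAVE10 = 10% off: discount_amount = 32.00 * 10/100 = 3.2 -> 3.20
  final_price = 32.00 - 3.20 = 28.80
  -> final_price = 28.80
$28.80


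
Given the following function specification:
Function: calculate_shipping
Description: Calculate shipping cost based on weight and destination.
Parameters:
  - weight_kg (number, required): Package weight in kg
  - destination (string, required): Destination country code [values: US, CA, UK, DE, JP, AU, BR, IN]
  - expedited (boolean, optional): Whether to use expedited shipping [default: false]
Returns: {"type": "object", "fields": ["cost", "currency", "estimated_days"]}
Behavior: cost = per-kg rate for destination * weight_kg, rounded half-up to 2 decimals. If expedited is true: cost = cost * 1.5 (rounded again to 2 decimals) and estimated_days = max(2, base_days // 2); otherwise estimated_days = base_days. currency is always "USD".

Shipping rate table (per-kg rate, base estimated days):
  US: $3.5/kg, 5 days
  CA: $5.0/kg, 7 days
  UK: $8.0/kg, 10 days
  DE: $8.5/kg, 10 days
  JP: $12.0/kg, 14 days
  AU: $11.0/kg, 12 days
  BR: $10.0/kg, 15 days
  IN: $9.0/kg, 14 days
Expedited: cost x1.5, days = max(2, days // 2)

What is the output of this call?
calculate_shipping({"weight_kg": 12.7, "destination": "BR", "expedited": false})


Rate for BR: $10.0/kg, base 15 days
cost = 10.0 * 12.7 = 127 -> 127.00
expedited not set/false: estimated_days = 15
Output:
{"cost": 127.0, "currency": "USD", "estimated_days": 15}


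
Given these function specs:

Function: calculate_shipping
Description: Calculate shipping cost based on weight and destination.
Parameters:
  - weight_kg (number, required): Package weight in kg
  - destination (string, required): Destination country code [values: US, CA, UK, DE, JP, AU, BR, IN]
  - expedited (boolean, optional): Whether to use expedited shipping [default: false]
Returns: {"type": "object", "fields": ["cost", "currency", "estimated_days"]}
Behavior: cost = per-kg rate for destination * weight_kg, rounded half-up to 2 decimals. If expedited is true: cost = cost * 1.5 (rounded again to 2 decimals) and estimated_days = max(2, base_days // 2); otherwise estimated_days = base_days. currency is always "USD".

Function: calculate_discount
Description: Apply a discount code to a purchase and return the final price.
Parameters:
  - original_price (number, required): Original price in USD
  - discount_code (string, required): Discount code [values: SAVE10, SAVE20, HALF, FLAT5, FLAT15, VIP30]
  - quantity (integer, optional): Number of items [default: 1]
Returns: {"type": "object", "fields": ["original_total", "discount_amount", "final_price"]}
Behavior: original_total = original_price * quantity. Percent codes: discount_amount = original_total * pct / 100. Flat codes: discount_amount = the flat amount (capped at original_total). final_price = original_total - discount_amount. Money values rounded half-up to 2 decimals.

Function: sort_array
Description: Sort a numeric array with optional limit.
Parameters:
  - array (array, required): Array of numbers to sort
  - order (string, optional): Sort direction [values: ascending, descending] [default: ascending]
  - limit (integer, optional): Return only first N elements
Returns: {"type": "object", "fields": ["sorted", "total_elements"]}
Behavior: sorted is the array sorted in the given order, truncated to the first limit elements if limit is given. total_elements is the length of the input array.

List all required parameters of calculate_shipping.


Parameters of calculate_shipping and their required/optional flag:
  weight_kg: required
  destination: required
  expedited: optional
destination, weight_kg


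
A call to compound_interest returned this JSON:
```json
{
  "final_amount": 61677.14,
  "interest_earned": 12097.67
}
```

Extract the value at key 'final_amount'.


61677.14


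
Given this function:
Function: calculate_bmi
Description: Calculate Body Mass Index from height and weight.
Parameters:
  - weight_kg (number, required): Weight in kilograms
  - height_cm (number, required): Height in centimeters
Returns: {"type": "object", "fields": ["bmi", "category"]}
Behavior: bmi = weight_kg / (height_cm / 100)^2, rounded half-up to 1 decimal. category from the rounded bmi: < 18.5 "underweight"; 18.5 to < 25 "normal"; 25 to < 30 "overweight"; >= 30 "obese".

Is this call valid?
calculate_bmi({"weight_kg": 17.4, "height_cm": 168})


Checking all required parameters present and types match... All valid.
Valid


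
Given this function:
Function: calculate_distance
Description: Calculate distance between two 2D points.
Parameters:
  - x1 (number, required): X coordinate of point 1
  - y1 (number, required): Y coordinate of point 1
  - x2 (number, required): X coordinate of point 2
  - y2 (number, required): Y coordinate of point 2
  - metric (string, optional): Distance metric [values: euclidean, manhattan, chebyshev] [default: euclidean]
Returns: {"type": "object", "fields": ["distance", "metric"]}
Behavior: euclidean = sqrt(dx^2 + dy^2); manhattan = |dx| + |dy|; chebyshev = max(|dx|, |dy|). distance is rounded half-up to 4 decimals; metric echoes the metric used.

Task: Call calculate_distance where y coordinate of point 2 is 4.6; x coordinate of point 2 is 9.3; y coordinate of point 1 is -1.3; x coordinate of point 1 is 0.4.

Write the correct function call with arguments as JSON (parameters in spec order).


Mapping each described value to its parameter name:
  'Y coordinate of point 2' -> y2 = 4.6
  'X coordinate of point 2' -> x2 = 9.3
  'Y coordinate of point 1' -> y1 = -1.3
  'X coordinate of point 1' -> x1 = 0.4
calculate_distance({"x1": 0.4, "y1": -1.3, "x2": 9.3, "y2": 4.6})


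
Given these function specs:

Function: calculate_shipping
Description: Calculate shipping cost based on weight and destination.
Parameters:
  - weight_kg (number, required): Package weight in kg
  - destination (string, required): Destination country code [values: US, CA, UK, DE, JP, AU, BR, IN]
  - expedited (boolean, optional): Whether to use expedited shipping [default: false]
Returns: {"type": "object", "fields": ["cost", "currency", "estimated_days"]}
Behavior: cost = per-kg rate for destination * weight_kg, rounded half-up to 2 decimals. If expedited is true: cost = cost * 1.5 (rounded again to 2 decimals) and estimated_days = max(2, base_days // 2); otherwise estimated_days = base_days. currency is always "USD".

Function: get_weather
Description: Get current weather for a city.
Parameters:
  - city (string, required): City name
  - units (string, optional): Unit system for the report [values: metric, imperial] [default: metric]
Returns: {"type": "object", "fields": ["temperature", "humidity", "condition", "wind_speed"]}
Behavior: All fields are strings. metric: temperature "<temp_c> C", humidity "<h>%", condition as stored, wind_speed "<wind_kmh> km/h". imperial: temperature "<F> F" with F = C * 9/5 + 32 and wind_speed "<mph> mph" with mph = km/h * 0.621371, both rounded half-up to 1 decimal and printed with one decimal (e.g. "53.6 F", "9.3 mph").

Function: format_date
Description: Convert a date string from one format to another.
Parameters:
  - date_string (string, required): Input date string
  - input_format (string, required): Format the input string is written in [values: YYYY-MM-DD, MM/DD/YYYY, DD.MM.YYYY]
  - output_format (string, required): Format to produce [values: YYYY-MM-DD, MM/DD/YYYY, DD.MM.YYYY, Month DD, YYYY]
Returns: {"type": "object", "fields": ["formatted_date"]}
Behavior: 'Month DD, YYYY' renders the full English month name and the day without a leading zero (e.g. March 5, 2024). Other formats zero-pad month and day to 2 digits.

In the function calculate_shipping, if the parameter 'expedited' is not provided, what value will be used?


The calculate_shipping spec declares:
  - expedited (boolean, optional): Whether to use expedited shipping [default: false]
Default:
false


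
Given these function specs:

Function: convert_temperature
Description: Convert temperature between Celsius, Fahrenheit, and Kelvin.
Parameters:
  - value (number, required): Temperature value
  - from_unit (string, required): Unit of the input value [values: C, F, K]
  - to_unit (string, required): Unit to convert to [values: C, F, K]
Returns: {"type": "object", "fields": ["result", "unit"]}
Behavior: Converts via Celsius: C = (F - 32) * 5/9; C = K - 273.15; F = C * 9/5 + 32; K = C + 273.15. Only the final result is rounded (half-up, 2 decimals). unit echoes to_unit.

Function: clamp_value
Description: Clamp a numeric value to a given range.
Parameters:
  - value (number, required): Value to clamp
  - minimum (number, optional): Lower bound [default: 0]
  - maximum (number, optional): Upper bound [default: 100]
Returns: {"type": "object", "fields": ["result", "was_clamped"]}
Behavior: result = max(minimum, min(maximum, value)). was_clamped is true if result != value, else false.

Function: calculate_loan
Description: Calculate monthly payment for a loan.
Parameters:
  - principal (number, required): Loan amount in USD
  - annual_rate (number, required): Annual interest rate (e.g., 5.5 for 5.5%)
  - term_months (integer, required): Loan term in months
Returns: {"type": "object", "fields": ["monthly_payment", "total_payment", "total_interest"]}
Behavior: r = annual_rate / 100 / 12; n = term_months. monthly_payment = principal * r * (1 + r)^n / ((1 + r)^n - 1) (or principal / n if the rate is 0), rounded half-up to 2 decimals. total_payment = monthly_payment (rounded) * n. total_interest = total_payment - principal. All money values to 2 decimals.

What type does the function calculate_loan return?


The calculate_loan spec declares Returns: {"type": "object", "fields": ["monthly_payment", "total_payment", "total_interest"]}
Type:
object


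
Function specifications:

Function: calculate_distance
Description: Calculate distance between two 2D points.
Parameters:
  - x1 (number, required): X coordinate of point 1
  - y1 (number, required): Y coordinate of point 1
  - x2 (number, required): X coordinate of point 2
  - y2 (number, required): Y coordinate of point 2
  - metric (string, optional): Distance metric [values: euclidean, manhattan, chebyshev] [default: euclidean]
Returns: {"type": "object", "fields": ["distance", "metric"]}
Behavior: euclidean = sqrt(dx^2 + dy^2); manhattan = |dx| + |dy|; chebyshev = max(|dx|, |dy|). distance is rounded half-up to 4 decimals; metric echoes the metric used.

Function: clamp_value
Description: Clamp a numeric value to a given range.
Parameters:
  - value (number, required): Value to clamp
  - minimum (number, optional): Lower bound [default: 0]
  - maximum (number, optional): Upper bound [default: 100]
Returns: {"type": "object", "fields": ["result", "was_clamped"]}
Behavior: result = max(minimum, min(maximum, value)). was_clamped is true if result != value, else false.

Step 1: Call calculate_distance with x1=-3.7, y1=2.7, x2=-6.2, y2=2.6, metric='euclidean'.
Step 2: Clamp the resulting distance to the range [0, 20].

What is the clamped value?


Step 1: calculate_distance (euclidean)
  |dx| = |-6.2 - -3.7| = 2.5; |dy| = |2.6 - 2.7| = 0.1
  euclidean: sqrt(2.5^2 + 0.1^2) = sqrt(6.26) = 2.501999
  Round to 4 decimals: 2.502
  -> distance = 2.502
Step 2: clamp_value(value=2.502, minimum=0, maximum=20)
  result = max(0, min(20, 2.502)) = max(0, 2.502) = 2.502
  was_clamped = (2.502 != 2.502) = false
  -> result = 2.502
2.502


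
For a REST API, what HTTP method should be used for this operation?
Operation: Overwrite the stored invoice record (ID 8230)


GET = read, POST = create, PUT = update/replace, DELETE = remove
This operation is an update/replace.
PUT


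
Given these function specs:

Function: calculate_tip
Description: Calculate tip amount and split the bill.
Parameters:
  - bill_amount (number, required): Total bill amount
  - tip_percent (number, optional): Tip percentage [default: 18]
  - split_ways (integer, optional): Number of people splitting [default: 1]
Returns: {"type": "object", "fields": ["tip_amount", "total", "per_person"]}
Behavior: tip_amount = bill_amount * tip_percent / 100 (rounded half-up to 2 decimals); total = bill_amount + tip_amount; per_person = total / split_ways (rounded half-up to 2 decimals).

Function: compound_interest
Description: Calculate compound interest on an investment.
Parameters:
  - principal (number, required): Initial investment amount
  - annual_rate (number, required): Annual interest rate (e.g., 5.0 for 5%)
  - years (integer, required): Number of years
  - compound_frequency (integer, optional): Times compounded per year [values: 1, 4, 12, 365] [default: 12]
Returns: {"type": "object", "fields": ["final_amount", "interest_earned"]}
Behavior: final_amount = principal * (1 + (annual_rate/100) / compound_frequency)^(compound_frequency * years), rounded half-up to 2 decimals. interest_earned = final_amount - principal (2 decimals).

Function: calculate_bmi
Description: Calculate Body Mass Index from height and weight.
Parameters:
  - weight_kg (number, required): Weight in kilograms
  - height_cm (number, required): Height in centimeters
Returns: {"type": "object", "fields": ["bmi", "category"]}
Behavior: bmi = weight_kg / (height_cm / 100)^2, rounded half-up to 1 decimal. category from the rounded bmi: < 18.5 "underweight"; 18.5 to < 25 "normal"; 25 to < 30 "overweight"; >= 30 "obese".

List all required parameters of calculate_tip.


Parameters of calculate_tip and their required/optional flag:
  bill_amount: required
  tip_percent: optional
  split_ways: optional
bill_amount


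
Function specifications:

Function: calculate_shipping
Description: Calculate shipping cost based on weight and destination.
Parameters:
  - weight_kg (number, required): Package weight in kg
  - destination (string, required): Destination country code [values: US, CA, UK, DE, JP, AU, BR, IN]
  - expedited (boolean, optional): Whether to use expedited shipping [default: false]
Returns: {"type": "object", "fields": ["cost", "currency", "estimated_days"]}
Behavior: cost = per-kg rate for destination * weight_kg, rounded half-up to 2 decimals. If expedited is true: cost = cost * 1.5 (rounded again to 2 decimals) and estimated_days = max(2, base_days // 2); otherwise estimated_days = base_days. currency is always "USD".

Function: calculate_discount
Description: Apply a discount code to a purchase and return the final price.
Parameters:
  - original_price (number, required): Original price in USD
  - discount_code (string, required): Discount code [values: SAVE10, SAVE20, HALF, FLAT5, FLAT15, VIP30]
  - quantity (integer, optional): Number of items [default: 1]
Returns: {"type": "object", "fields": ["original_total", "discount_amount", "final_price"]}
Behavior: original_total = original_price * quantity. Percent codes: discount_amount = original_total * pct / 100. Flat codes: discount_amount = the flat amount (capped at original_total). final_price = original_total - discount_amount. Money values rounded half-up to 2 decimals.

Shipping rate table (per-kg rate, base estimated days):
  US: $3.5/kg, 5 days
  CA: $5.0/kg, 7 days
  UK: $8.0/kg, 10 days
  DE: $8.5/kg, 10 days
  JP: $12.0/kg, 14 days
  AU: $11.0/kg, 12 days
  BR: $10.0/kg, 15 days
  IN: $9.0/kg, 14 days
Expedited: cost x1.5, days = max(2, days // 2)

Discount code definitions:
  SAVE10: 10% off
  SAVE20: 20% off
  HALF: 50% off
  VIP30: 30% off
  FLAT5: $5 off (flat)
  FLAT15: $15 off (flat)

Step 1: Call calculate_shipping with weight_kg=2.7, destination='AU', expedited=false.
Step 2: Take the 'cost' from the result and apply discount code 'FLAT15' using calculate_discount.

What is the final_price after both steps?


Step 1: calculate_shipping(weight_kg=2.7, destination=AU, expedited=false)
  Rate for AU: $11.0/kg, base 12 days
  cost = 11.0 * 2.7 = 29.7 -> 29.70
  expedited not set/false: estimated_days = 12
  -> cost = 29.70 USD
Step 2: calculate_discount(original_price=29.7, discount_code=FLAT15, quantity=1)
  original_total = 29.7 * 1 = 29.70
  FLAT15 = $15 flat: discount_amount = min(15.00, 29.70) = 15.00
  final_price = 29.70 - 15.00 = 14.70
  -> final_price = 14.70
$14.70


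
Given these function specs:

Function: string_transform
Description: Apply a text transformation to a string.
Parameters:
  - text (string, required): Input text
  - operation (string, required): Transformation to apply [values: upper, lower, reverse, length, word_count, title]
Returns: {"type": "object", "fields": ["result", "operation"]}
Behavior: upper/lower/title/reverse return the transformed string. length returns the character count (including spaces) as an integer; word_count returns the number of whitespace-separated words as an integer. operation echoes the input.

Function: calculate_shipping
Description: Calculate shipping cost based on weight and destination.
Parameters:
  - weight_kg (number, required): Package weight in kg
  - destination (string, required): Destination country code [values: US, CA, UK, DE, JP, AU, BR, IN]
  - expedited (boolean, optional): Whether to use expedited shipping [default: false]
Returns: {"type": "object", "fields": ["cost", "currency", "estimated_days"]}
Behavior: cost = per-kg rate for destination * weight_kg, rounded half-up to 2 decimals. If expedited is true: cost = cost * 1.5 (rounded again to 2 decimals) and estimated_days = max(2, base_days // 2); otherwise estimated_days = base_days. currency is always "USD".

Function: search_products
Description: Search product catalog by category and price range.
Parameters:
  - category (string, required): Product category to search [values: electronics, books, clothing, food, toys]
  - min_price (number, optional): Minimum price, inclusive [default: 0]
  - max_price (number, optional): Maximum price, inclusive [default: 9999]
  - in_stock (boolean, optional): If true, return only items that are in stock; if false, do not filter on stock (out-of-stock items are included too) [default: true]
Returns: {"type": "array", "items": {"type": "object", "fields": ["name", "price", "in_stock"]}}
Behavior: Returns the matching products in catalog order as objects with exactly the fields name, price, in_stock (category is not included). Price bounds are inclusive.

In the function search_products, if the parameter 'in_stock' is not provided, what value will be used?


The search_products spec declares:
  - in_stock (boolean, optional): If true, return only items that are in stock; if false, do not filter on stock (out-of-stock items are included too) [default: true]
Default:
true


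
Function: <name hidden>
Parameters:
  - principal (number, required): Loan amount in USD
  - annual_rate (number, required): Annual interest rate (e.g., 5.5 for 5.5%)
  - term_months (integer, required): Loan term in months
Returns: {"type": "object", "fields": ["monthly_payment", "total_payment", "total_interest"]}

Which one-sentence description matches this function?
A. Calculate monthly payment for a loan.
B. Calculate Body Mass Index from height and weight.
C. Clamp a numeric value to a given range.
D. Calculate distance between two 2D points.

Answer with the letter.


Parameters principal, annual_rate, term_months and return ["monthly_payment", "total_payment", "total_interest"] fit: Calculate monthly payment for a loan.
A


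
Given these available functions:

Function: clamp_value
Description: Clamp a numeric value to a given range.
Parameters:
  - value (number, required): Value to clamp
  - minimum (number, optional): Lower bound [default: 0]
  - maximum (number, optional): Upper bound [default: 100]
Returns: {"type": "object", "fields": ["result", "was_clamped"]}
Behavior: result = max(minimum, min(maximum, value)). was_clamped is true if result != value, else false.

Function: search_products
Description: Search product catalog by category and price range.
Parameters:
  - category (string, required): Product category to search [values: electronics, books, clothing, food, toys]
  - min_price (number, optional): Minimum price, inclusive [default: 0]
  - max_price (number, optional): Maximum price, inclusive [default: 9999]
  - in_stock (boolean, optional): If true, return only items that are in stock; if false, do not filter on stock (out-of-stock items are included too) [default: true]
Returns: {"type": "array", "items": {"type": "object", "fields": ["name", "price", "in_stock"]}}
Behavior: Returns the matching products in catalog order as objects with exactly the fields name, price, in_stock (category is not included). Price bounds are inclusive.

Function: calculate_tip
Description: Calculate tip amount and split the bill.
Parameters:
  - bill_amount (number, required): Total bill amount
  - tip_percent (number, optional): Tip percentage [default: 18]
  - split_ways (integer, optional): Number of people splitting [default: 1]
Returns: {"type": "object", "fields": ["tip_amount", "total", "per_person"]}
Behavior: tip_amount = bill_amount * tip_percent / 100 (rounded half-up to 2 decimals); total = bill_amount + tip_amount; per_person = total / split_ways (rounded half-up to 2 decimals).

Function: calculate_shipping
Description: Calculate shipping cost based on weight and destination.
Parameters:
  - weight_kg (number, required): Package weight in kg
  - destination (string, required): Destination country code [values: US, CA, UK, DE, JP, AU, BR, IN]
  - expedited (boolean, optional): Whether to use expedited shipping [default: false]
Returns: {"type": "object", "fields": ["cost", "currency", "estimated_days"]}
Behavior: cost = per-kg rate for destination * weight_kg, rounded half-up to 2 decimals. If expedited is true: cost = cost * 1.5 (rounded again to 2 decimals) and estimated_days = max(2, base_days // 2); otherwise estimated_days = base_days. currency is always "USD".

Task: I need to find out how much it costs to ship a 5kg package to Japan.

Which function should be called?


The task needs a function whose description is: Calculate shipping cost based on weight and destination.
calculate_shipping


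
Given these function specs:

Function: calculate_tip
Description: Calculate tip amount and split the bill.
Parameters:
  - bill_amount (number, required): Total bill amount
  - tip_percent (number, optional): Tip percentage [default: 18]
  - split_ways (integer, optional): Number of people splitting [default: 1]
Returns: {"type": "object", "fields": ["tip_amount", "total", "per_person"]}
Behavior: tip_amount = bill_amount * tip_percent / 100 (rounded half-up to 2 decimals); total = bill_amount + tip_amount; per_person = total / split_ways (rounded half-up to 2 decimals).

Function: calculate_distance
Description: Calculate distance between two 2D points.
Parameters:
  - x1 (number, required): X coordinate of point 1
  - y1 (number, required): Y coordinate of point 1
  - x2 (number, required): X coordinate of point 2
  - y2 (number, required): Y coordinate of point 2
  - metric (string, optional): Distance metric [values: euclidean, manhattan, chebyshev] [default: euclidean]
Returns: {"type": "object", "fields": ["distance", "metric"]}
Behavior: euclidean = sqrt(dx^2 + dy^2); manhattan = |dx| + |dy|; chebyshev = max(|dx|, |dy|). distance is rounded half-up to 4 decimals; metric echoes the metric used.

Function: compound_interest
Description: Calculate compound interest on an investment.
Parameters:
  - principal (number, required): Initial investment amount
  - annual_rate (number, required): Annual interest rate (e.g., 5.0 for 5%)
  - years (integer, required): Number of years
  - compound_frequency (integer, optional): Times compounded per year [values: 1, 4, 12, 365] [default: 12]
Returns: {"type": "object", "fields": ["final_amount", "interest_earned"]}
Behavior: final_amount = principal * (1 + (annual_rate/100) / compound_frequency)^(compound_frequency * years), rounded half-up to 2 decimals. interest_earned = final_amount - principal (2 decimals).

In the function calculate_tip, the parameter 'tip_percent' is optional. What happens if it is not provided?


The calculate_tip spec declares:
  - tip_percent (number, optional): Tip percentage [default: 18]
It defaults to 18


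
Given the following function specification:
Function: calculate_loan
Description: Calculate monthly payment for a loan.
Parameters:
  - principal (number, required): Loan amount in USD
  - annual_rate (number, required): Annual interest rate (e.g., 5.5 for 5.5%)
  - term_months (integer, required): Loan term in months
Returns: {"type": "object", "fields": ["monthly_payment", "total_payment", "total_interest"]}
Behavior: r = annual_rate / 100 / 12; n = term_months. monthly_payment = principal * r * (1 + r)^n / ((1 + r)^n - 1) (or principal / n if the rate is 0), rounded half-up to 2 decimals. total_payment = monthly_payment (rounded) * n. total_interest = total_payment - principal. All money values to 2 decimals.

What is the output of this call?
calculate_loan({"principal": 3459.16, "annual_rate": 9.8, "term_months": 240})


r = 9.8 / 100 / 12 = 0.008166666667 (keep full precision)
(1 + r)^240 = 7.04304056
monthly_payment = 3459.16 * 0.008166666667 * 7.04304056 / (7.04304056 - 1) = 32.924574 -> 32.92
total_payment = 32.92 * 240 = 7900.80
total_interest = 7900.80 - 3459.16 = 4441.64
Output:
{"monthly_payment": 32.92, "total_payment": 7900.8, "total_interest": 4441.64}


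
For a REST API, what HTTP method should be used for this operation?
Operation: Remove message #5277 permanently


GET = read, POST = create, PUT = update/replace, DELETE = remove
This operation is a removal.
DELETE


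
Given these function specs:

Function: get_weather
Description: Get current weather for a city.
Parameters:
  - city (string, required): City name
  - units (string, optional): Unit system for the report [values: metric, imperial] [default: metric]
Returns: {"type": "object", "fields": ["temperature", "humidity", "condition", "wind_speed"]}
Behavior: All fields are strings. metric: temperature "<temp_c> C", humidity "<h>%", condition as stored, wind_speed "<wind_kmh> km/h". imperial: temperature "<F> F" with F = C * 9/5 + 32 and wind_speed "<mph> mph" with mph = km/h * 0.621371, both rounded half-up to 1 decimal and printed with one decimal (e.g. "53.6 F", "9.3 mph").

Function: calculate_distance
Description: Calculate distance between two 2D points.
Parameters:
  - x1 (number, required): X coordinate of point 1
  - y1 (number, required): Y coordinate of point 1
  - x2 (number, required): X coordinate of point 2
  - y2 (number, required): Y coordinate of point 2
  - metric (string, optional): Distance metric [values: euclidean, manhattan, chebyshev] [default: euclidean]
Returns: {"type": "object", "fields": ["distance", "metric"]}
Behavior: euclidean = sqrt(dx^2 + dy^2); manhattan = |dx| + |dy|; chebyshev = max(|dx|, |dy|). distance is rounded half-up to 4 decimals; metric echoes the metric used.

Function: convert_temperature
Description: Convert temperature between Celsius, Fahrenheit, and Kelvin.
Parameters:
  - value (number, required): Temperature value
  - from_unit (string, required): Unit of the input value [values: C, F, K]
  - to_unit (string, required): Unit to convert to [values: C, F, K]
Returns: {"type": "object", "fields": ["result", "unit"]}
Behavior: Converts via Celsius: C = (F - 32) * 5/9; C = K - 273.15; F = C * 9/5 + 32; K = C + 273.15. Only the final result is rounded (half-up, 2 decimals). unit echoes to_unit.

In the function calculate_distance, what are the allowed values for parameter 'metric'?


The calculate_distance spec declares:
  - metric (string, optional): Distance metric [values: euclidean, manhattan, chebyshev] [default: euclidean]
Allowed values:
euclidean, manhattan, chebyshev


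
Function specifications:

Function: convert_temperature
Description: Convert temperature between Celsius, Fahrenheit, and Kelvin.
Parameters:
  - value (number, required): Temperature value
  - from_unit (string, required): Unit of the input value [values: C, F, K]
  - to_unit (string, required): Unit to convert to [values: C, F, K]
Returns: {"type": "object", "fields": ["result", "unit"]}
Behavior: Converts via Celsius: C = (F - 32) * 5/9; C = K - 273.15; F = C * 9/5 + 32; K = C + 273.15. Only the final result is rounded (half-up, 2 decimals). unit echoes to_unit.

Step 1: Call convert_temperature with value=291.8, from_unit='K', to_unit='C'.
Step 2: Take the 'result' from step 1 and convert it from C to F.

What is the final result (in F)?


Step 1: convert_temperature(value=291.8, from_unit=K, to_unit=C)
  To C: 291.8 - 273.15 = 18.65
  Target is C: 18.65
  Round to 2 decimals: 18.65
  -> result = 18.65 C
Step 2: convert_temperature(value=18.65, from_unit=C, to_unit=F)
  Input already in C: 18.65
  To F: 18.65 * 9/5 + 32 = 65.57
  Round to 2 decimals: 65.57
  -> result = 65.57 F
65.57 F


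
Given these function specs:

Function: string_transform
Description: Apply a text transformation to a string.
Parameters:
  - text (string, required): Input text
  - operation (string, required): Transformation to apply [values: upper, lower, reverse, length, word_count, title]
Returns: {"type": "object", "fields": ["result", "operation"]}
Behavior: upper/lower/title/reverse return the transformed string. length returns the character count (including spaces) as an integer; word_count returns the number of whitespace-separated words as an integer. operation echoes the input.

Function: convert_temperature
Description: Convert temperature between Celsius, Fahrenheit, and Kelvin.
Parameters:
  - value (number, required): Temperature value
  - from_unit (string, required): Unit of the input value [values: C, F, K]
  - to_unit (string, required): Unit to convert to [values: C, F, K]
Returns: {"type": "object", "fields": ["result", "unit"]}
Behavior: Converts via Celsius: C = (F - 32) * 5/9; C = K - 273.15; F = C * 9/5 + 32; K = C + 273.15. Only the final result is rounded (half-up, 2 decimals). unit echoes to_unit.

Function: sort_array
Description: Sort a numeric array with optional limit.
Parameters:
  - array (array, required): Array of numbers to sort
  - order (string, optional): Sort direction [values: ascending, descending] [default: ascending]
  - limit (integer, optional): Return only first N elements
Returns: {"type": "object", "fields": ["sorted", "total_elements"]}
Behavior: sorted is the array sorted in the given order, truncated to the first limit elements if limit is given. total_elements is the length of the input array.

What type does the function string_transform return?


The string_transform spec declares Returns: {"type": "object", "fields": ["result", "operation"]}
Type:
object


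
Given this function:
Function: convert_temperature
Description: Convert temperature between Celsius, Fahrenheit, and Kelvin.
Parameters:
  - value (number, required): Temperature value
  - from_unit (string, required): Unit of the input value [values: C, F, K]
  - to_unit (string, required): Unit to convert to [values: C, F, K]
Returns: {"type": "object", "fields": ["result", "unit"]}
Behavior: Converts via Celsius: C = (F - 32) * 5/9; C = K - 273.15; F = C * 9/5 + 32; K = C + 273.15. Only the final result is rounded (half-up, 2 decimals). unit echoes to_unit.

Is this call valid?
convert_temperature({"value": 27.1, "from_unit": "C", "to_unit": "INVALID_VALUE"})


Checking parameter values...
Parameter 'to_unit' has value 'INVALID_VALUE' not in allowed: C, F, K
Invalid - 'to_unit' must be one of C, F, K


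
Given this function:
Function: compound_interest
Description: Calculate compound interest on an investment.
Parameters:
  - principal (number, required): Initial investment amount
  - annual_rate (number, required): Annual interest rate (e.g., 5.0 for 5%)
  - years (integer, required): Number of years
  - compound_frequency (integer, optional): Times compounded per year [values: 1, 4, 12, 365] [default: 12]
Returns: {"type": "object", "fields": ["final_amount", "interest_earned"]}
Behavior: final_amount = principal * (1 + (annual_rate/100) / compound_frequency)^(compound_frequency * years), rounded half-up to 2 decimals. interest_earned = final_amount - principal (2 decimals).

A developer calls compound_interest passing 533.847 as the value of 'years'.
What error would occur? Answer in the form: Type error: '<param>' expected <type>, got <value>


Spec: 'years' is declared as integer; 533.847 is a non-integer number.
Type error: 'years' expected integer, got 533.847


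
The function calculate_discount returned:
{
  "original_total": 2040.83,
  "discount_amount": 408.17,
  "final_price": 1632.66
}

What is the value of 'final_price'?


1632.66


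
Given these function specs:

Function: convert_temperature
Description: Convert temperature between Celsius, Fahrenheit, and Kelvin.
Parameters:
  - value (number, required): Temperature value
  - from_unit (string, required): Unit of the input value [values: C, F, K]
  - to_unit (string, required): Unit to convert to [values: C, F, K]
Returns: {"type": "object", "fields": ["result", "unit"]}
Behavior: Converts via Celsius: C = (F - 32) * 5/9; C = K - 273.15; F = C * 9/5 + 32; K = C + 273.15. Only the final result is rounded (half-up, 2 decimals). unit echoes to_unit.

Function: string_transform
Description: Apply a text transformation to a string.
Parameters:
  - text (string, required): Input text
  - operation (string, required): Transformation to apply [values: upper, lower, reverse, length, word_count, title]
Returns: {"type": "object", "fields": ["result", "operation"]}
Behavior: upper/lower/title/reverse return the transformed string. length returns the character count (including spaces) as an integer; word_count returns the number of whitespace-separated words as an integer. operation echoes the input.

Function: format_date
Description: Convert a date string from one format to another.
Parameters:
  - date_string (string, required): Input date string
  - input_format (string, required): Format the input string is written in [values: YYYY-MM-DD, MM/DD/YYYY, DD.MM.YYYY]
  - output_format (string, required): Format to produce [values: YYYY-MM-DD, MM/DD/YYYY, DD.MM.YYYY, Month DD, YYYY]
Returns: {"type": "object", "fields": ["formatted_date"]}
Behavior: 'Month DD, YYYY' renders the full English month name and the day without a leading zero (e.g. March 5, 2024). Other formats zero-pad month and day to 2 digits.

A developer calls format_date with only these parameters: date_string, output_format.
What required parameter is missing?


Required parameters: date_string, input_format, output_format
Provided: date_string, output_format
Missing: input_format
input_format


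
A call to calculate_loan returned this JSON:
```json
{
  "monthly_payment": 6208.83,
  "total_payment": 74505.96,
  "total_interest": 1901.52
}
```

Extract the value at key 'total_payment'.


74505.96


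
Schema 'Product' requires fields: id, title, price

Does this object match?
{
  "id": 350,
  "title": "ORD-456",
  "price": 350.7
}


Checking required fields... All present.
Valid - all required fields present


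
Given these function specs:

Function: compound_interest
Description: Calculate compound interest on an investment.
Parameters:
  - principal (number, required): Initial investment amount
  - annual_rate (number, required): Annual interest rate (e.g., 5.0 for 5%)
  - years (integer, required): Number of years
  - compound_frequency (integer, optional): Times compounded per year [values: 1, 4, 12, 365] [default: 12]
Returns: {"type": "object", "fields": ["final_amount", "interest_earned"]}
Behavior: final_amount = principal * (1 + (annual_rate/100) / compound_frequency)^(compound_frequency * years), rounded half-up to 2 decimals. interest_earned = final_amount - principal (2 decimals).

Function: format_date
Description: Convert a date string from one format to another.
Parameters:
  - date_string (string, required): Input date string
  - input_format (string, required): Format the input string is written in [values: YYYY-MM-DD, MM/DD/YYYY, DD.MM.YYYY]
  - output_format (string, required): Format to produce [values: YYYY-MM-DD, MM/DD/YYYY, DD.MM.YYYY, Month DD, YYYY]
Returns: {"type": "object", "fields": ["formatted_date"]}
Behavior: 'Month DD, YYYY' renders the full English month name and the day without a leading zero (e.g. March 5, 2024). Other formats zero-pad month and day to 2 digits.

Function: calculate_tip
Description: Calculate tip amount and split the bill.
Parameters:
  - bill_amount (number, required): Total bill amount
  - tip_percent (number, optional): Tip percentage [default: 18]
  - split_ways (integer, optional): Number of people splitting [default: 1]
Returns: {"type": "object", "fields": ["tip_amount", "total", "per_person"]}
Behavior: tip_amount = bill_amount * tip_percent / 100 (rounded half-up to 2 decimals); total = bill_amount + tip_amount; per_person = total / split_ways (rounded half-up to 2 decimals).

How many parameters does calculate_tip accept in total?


Parameters of calculate_tip: bill_amount (required), tip_percent (optional), split_ways (optional)
Total:
3
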